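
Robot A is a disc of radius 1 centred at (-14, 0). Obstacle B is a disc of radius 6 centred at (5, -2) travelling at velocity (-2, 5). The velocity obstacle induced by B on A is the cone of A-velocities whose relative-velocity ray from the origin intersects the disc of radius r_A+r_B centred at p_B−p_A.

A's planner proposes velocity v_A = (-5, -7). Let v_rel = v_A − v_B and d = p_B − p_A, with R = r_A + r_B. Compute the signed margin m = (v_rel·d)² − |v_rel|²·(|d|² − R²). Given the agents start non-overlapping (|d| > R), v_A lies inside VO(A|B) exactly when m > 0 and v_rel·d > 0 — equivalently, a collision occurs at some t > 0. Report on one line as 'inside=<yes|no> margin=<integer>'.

d = (19, -2),  |d|² = 365;  R = 1+6 = 7,  c = 365−7² = 316
v_rel = (-3, -12),  |v_rel|² = 153;  v_rel·d = (-3)·(19) + (-12)·(-2) = -33
153·t² + 66·t + 316 = 0  ⇒  m = (-33)² − 153·316 = -47259
m = -47259 < 0,  v_rel·d = -33 < 0  ⇒  outside

inside=no margin=-47259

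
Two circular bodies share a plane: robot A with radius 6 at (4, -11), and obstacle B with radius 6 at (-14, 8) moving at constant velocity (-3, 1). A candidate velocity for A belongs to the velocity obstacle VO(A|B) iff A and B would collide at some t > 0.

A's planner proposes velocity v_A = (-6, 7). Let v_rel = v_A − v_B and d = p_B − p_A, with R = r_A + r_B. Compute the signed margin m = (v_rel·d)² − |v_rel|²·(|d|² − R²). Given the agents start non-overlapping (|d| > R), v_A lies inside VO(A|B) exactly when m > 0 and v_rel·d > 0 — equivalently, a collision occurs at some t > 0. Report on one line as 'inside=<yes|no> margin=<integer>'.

d = (-18, 19),  |d|² = 685;  R = 6+6 = 12,  c = 685−12² = 541
v_rel = (-3, 6),  |v_rel|² = 45;  v_rel·d = (-3)·(-18) + (6)·(19) = 168
45·t² − 336·t + 541 = 0  ⇒  m = 168² − 45·541 = 3879
m = 3879 > 0,  v_rel·d = 168 > 0  ⇒  inside

inside=yes margin=3879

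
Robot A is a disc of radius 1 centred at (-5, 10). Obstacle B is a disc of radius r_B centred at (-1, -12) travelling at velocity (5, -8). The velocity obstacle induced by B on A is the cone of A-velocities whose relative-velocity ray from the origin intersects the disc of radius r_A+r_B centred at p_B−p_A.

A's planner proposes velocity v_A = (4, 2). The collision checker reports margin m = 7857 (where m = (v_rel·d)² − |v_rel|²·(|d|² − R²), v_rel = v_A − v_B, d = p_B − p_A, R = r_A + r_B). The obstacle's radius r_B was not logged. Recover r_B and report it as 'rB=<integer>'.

m = 7857
d = (4, -22);  v_rel = (-1, 10),  |v_rel|² = 101
v_rel×d = (-1)·(-22) − (10)·(4) = -18
since m = R²·101 − (-18)²:  R² = (324 + 7857) / 101 = 81
R = √81 = 9  ⇒  r_B = 9 − 1 = 8

rB=8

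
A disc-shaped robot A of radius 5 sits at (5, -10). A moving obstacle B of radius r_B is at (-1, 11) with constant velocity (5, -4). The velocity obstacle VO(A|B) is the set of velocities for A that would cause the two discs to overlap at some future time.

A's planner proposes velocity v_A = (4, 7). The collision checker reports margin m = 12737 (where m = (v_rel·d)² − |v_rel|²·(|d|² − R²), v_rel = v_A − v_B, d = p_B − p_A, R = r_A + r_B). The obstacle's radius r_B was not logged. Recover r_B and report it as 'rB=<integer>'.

m = 12737
d = (-6, 21);  v_rel = (-1, 11),  |v_rel|² = 122
v_rel×d = (-1)·(21) − (11)·(-6) = 45
since m = R²·122 − 45²:  R² = (2025 + 12737) / 122 = 121
R = √121 = 11  ⇒  r_B = 11 − 5 = 6

rB=6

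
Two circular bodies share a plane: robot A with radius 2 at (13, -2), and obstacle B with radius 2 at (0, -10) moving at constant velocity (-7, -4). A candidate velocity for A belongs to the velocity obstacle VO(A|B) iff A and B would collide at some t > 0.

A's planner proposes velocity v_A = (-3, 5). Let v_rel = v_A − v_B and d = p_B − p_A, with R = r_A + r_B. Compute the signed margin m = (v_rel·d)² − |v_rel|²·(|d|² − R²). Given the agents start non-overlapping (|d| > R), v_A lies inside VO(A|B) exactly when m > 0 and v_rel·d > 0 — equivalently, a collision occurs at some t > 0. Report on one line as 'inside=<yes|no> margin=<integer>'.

d = (-13, -8),  |d|² = 233;  R = 2+2 = 4,  c = 233−4² = 217
v_rel = (4, 9),  |v_rel|² = 97;  v_rel·d = (4)·(-13) + (9)·(-8) = -124
97·t² + 248·t + 217 = 0  ⇒  m = (-124)² − 97·217 = -5673
m = -5673 < 0,  v_rel·d = -124 < 0  ⇒  outside

inside=no margin=-5673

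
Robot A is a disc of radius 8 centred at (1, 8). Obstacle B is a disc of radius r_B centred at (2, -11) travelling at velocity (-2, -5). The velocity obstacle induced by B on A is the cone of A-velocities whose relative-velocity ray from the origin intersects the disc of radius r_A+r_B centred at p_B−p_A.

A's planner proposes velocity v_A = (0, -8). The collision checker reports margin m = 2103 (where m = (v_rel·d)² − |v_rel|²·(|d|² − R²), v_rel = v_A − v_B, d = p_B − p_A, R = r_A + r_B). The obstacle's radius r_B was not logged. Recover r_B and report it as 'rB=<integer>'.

m = 2103
d = (1, -19);  v_rel = (2, -3),  |v_rel|² = 13
v_rel×d = (2)·(-19) − (-3)·(1) = -35
since m = R²·13 − (-35)²:  R² = (1225 + 2103) / 13 = 256
R = √256 = 16  ⇒  r_B = 16 − 8 = 8

rB=8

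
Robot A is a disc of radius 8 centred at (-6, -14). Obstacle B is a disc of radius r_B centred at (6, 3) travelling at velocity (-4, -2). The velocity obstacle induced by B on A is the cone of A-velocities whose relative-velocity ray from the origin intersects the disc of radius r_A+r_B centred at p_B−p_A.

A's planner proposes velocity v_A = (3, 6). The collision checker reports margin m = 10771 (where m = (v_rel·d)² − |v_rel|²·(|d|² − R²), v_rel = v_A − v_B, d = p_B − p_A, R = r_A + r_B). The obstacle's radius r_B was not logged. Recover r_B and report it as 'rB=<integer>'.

m = 10771
d = (12, 17);  v_rel = (7, 8),  |v_rel|² = 113
v_rel×d = (7)·(17) − (8)·(12) = 23
since m = R²·113 − 23²:  R² = (529 + 10771) / 113 = 100
R = √100 = 10  ⇒  r_B = 10 − 8 = 2

rB=2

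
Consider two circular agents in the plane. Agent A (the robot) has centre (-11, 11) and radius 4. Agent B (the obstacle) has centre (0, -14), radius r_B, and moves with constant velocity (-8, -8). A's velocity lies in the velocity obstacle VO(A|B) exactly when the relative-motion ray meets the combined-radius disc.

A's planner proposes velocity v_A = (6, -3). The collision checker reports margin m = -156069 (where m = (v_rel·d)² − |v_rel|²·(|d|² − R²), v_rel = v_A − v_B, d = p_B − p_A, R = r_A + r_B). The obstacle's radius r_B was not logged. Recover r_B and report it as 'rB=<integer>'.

m = -156069
d = (11, -25);  v_rel = (14, 5),  |v_rel|² = 221
v_rel×d = (14)·(-25) − (5)·(11) = -405
since m = R²·221 − (-405)²:  R² = (164025 + -156069) / 221 = 36
R = √36 = 6  ⇒  r_B = 6 − 4 = 2

rB=2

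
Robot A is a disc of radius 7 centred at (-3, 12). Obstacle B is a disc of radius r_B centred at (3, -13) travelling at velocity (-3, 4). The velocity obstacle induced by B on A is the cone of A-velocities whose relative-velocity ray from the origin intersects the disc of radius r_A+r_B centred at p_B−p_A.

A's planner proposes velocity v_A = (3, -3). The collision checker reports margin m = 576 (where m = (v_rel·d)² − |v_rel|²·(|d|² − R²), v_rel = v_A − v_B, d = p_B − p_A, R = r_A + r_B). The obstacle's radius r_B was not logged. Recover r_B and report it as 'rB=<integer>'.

m = 576
d = (6, -25);  v_rel = (6, -7),  |v_rel|² = 85
v_rel×d = (6)·(-25) − (-7)·(6) = -108
since m = R²·85 − (-108)²:  R² = (11664 + 576) / 85 = 144
R = √144 = 12  ⇒  r_B = 12 − 7 = 5

rB=5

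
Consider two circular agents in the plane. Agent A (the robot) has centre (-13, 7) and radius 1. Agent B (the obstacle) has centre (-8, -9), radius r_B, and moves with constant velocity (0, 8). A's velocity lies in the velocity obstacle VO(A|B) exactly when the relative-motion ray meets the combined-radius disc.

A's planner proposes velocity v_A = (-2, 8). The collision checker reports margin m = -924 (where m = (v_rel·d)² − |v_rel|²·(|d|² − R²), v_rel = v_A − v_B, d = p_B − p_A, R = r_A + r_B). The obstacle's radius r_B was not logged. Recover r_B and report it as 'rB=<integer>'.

m = -924
d = (5, -16);  v_rel = (-2, 0),  |v_rel|² = 4
v_rel×d = (-2)·(-16) − (0)·(5) = 32
since m = R²·4 − 32²:  R² = (1024 + -924) / 4 = 25
R = √25 = 5  ⇒  r_B = 5 − 1 = 4

rB=4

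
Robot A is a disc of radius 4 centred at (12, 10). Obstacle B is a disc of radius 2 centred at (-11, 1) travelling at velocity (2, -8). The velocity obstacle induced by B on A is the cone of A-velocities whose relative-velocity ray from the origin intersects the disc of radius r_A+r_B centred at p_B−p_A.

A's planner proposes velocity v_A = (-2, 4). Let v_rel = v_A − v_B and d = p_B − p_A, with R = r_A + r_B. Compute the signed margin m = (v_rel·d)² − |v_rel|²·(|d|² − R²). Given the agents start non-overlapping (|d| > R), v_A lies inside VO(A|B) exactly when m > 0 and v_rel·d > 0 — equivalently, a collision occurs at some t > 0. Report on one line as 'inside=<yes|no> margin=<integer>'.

d = (-23, -9),  |d|² = 610;  R = 4+2 = 6,  c = 610−6² = 574
v_rel = (-4, 12),  |v_rel|² = 160;  v_rel·d = (-4)·(-23) + (12)·(-9) = -16
160·t² + 32·t + 574 = 0  ⇒  m = (-16)² − 160·574 = -91584
m = -91584 < 0,  v_rel·d = -16 < 0  ⇒  outside

inside=no margin=-91584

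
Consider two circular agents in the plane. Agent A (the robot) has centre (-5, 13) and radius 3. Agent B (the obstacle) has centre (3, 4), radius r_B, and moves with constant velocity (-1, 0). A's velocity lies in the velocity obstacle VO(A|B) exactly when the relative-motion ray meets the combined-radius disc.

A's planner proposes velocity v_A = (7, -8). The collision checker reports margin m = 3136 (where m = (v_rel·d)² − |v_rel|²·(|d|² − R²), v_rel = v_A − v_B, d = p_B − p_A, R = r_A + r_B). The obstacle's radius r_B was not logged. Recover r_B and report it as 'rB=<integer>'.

m = 3136
d = (8, -9);  v_rel = (8, -8),  |v_rel|² = 128
v_rel×d = (8)·(-9) − (-8)·(8) = -8
since m = R²·128 − (-8)²:  R² = (64 + 3136) / 128 = 25
R = √25 = 5  ⇒  r_B = 5 − 3 = 2

rB=2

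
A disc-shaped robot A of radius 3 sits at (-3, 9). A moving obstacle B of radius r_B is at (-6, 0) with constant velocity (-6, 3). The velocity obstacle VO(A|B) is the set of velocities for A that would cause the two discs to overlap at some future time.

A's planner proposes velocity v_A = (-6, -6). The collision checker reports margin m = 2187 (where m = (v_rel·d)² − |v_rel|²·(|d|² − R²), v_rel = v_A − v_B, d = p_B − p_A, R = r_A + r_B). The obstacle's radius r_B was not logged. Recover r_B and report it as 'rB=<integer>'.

m = 2187
d = (-3, -9);  v_rel = (0, -9),  |v_rel|² = 81
v_rel×d = (0)·(-9) − (-9)·(-3) = -27
since m = R²·81 − (-27)²:  R² = (729 + 2187) / 81 = 36
R = √36 = 6  ⇒  r_B = 6 − 3 = 3

rB=3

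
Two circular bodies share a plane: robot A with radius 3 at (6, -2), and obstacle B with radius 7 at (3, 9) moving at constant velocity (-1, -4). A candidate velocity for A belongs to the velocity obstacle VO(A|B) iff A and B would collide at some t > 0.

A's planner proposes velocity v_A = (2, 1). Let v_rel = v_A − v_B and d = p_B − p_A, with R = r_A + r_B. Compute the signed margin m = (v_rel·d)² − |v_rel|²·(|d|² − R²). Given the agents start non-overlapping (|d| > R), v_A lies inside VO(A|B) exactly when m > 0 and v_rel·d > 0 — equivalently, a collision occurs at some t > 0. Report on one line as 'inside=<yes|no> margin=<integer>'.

d = (-3, 11),  |d|² = 130;  R = 3+7 = 10,  c = 130−10² = 30
v_rel = (3, 5),  |v_rel|² = 34;  v_rel·d = (3)·(-3) + (5)·(11) = 46
34·t² − 92·t + 30 = 0  ⇒  m = 46² − 34·30 = 1096
m = 1096 > 0,  v_rel·d = 46 > 0  ⇒  inside

inside=yes margin=1096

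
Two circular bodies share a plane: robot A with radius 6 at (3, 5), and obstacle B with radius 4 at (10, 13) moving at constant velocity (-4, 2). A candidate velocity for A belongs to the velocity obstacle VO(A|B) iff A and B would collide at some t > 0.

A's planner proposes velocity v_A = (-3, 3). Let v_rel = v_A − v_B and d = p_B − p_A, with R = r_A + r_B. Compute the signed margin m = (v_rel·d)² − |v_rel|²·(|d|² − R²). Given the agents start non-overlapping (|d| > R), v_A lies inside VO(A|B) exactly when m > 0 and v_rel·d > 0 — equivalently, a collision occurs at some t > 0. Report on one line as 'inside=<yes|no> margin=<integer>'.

d = (7, 8),  |d|² = 113;  R = 6+4 = 10,  c = 113−10² = 13
v_rel = (1, 1),  |v_rel|² = 2;  v_rel·d = (1)·(7) + (1)·(8) = 15
2·t² − 30·t + 13 = 0  ⇒  m = 15² − 2·13 = 199
m = 199 > 0,  v_rel·d = 15 > 0  ⇒  inside

inside=yes margin=199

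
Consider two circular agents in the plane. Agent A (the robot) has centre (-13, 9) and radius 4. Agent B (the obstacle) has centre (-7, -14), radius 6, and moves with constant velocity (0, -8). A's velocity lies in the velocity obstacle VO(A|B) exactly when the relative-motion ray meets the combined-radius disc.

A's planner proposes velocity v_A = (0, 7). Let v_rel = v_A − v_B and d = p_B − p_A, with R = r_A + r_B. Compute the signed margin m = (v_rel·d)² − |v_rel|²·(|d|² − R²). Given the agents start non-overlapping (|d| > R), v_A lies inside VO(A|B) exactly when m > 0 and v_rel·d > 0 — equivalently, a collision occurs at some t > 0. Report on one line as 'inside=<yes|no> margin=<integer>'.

d = (6, -23),  |d|² = 565;  R = 4+6 = 10,  c = 565−10² = 465
v_rel = (0, 15),  |v_rel|² = 225;  v_rel·d = (0)·(6) + (15)·(-23) = -345
225·t² + 690·t + 465 = 0  ⇒  m = (-345)² − 225·465 = 14400
m = 14400 > 0,  v_rel·d = -345 < 0  ⇒  outside

inside=no margin=14400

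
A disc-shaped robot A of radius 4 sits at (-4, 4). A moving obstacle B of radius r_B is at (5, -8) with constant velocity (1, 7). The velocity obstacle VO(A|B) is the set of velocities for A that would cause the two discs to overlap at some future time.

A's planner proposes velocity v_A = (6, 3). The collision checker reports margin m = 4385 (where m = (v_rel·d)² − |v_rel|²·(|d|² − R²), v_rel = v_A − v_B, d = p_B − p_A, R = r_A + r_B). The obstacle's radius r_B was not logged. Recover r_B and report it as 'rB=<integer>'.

m = 4385
d = (9, -12);  v_rel = (5, -4),  |v_rel|² = 41
v_rel×d = (5)·(-12) − (-4)·(9) = -24
since m = R²·41 − (-24)²:  R² = (576 + 4385) / 41 = 121
R = √121 = 11  ⇒  r_B = 11 − 4 = 7

rB=7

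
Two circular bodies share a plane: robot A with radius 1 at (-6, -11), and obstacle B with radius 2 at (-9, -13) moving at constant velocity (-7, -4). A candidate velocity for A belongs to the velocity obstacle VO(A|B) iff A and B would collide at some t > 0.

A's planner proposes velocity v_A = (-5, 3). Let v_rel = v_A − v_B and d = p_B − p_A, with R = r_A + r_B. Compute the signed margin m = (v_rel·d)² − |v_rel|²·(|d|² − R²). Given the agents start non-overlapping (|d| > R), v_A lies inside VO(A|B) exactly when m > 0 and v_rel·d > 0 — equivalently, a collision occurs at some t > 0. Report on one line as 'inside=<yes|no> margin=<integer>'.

d = (-3, -2),  |d|² = 13;  R = 1+2 = 3,  c = 13−3² = 4
v_rel = (2, 7),  |v_rel|² = 53;  v_rel·d = (2)·(-3) + (7)·(-2) = -20
53·t² + 40·t + 4 = 0  ⇒  m = (-20)² − 53·4 = 188
m = 188 > 0,  v_rel·d = -20 < 0  ⇒  outside

inside=no margin=188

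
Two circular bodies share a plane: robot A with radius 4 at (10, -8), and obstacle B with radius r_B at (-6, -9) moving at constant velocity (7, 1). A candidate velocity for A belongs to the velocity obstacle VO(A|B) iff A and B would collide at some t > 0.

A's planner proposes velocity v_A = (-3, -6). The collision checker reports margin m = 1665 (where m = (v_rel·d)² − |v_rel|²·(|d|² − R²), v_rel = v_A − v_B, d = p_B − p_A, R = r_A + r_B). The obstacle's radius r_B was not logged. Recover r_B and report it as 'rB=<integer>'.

m = 1665
d = (-16, -1);  v_rel = (-10, -7),  |v_rel|² = 149
v_rel×d = (-10)·(-1) − (-7)·(-16) = -102
since m = R²·149 − (-102)²:  R² = (10404 + 1665) / 149 = 81
R = √81 = 9  ⇒  r_B = 9 − 4 = 5

rB=5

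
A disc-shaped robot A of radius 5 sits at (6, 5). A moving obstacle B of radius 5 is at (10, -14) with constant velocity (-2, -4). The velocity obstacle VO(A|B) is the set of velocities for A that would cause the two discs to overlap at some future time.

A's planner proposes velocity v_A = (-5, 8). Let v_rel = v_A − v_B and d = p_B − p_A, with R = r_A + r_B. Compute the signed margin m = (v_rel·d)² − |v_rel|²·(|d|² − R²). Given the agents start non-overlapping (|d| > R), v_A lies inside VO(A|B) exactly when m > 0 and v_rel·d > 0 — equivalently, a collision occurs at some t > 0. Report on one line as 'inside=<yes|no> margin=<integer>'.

d = (4, -19),  |d|² = 377;  R = 5+5 = 10,  c = 377−10² = 277
v_rel = (-3, 12),  |v_rel|² = 153;  v_rel·d = (-3)·(4) + (12)·(-19) = -240
153·t² + 480·t + 277 = 0  ⇒  m = (-240)² − 153·277 = 15219
m = 15219 > 0,  v_rel·d = -240 < 0  ⇒  outside

inside=no margin=15219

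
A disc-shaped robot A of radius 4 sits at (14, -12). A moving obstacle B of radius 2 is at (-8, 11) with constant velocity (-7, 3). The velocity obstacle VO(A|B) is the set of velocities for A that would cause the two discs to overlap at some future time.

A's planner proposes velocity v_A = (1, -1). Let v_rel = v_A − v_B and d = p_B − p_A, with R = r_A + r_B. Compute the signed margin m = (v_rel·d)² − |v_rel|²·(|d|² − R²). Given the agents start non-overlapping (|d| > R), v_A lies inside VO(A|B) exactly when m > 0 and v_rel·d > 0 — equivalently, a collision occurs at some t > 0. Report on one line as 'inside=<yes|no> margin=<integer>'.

d = (-22, 23),  |d|² = 1013;  R = 4+2 = 6,  c = 1013−6² = 977
v_rel = (8, -4),  |v_rel|² = 80;  v_rel·d = (8)·(-22) + (-4)·(23) = -268
80·t² + 536·t + 977 = 0  ⇒  m = (-268)² − 80·977 = -6336
m = -6336 < 0,  v_rel·d = -268 < 0  ⇒  outside

inside=no margin=-6336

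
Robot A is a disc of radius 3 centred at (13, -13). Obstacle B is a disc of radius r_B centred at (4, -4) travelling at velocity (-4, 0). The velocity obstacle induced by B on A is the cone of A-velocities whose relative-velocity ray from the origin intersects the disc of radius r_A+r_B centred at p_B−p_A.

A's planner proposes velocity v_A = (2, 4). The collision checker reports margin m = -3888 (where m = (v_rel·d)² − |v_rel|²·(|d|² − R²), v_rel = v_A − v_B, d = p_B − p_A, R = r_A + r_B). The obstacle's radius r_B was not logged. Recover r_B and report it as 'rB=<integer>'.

m = -3888
d = (-9, 9);  v_rel = (6, 4),  |v_rel|² = 52
v_rel×d = (6)·(9) − (4)·(-9) = 90
since m = R²·52 − 90²:  R² = (8100 + -3888) / 52 = 81
R = √81 = 9  ⇒  r_B = 9 − 3 = 6

rB=6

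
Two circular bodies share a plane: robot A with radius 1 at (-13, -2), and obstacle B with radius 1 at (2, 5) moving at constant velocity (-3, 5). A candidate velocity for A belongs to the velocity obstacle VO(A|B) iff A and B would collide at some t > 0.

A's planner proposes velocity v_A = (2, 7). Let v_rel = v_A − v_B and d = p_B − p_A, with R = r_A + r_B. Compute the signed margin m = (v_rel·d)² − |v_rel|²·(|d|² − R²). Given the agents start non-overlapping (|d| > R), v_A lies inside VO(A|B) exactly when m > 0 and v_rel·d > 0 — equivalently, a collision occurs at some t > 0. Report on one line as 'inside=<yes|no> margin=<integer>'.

d = (15, 7),  |d|² = 274;  R = 1+1 = 2,  c = 274−2² = 270
v_rel = (5, 2),  |v_rel|² = 29;  v_rel·d = (5)·(15) + (2)·(7) = 89
29·t² − 178·t + 270 = 0  ⇒  m = 89² − 29·270 = 91
m = 91 > 0,  v_rel·d = 89 > 0  ⇒  inside

inside=yes margin=91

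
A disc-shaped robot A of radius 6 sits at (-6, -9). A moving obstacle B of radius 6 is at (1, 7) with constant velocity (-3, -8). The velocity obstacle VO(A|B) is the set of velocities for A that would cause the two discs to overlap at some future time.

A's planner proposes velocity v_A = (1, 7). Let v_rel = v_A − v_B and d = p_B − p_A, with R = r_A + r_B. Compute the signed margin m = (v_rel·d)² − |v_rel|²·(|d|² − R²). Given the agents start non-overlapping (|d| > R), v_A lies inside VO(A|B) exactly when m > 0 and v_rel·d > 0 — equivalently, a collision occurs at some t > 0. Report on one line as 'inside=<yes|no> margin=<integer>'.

d = (7, 16),  |d|² = 305;  R = 6+6 = 12,  c = 305−12² = 161
v_rel = (4, 15),  |v_rel|² = 241;  v_rel·d = (4)·(7) + (15)·(16) = 268
241·t² − 536·t + 161 = 0  ⇒  m = 268² − 241·161 = 33023
m = 33023 > 0,  v_rel·d = 268 > 0  ⇒  inside

inside=yes margin=33023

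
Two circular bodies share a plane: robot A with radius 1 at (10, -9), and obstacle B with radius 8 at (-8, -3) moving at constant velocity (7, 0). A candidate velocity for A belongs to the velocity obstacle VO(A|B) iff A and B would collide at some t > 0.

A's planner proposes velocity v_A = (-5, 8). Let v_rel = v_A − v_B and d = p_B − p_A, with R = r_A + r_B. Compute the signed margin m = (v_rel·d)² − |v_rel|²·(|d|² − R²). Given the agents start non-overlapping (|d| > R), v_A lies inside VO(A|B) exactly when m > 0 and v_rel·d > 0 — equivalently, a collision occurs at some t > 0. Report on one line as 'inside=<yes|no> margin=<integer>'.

d = (-18, 6),  |d|² = 360;  R = 1+8 = 9,  c = 360−9² = 279
v_rel = (-12, 8),  |v_rel|² = 208;  v_rel·d = (-12)·(-18) + (8)·(6) = 264
208·t² − 528·t + 279 = 0  ⇒  m = 264² − 208·279 = 11664
m = 11664 > 0,  v_rel·d = 264 > 0  ⇒  inside

inside=yes margin=11664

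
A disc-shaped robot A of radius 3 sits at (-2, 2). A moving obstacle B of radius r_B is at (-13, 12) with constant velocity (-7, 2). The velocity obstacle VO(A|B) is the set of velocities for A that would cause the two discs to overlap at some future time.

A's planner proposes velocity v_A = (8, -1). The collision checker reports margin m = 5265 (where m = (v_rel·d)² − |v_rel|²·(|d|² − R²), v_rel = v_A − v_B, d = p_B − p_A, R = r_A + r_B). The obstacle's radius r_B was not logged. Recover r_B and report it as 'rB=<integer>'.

m = 5265
d = (-11, 10);  v_rel = (15, -3),  |v_rel|² = 234
v_rel×d = (15)·(10) − (-3)·(-11) = 117
since m = R²·234 − 117²:  R² = (13689 + 5265) / 234 = 81
R = √81 = 9  ⇒  r_B = 9 − 3 = 6

rB=6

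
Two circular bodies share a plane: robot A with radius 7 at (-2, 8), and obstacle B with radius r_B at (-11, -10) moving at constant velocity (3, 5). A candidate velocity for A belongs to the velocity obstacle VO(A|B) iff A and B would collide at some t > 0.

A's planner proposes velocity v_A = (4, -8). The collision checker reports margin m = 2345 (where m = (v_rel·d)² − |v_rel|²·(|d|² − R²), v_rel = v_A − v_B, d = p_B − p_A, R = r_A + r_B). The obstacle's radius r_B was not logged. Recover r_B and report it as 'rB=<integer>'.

m = 2345
d = (-9, -18);  v_rel = (1, -13),  |v_rel|² = 170
v_rel×d = (1)·(-18) − (-13)·(-9) = -135
since m = R²·170 − (-135)²:  R² = (18225 + 2345) / 170 = 121
R = √121 = 11  ⇒  r_B = 11 − 7 = 4

rB=4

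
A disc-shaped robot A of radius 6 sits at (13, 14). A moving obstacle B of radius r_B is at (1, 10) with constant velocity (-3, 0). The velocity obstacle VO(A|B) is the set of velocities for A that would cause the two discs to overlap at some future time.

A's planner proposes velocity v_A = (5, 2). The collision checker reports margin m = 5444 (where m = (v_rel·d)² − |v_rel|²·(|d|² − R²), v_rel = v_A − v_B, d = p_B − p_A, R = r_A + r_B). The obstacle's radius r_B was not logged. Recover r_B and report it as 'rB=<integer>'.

m = 5444
d = (-12, -4);  v_rel = (8, 2),  |v_rel|² = 68
v_rel×d = (8)·(-4) − (2)·(-12) = -8
since m = R²·68 − (-8)²:  R² = (64 + 5444) / 68 = 81
R = √81 = 9  ⇒  r_B = 9 − 6 = 3

rB=3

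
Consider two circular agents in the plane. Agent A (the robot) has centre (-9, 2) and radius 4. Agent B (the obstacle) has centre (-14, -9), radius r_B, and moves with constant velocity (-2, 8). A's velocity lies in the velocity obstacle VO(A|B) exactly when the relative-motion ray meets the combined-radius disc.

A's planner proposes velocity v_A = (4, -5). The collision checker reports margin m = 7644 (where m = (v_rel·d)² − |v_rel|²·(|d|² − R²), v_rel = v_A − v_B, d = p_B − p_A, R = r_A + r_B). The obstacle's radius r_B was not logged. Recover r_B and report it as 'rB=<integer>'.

m = 7644
d = (-5, -11);  v_rel = (6, -13),  |v_rel|² = 205
v_rel×d = (6)·(-11) − (-13)·(-5) = -131
since m = R²·205 − (-131)²:  R² = (17161 + 7644) / 205 = 121
R = √121 = 11  ⇒  r_B = 11 − 4 = 7

rB=7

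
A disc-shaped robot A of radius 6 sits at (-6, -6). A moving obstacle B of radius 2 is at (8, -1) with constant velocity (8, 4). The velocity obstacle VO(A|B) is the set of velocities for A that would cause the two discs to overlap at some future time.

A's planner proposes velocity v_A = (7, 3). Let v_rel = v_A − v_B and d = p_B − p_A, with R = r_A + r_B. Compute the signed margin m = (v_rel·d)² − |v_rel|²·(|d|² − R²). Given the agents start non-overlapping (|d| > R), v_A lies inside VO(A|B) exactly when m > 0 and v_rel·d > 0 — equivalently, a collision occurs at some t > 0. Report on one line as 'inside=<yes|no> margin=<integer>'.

d = (14, 5),  |d|² = 221;  R = 6+2 = 8,  c = 221−8² = 157
v_rel = (-1, -1),  |v_rel|² = 2;  v_rel·d = (-1)·(14) + (-1)·(5) = -19
2·t² + 38·t + 157 = 0  ⇒  m = (-19)² − 2·157 = 47
m = 47 > 0,  v_rel·d = -19 < 0  ⇒  outside

inside=no margin=47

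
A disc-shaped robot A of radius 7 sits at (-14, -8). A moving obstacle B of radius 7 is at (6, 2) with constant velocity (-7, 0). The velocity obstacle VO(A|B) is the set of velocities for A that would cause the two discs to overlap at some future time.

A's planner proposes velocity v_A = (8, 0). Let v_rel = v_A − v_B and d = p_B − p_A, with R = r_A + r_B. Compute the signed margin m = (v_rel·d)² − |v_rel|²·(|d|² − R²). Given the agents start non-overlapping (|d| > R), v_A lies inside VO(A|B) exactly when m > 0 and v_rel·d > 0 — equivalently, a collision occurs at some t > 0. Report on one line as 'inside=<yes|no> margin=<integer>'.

d = (20, 10),  |d|² = 500;  R = 7+7 = 14,  c = 500−14² = 304
v_rel = (15, 0),  |v_rel|² = 225;  v_rel·d = (15)·(20) + (0)·(10) = 300
225·t² − 600·t + 304 = 0  ⇒  m = 300² − 225·304 = 21600
m = 21600 > 0,  v_rel·d = 300 > 0  ⇒  inside

inside=yes margin=21600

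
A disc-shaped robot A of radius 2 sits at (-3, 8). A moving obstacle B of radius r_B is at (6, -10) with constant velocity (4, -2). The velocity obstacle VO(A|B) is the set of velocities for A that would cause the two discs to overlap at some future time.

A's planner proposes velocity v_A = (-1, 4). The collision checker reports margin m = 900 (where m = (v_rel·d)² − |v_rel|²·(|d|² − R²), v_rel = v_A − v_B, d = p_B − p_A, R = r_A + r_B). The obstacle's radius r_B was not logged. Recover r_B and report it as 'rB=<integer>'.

m = 900
d = (9, -18);  v_rel = (-5, 6),  |v_rel|² = 61
v_rel×d = (-5)·(-18) − (6)·(9) = 36
since m = R²·61 − 36²:  R² = (1296 + 900) / 61 = 36
R = √36 = 6  ⇒  r_B = 6 − 2 = 4

rB=4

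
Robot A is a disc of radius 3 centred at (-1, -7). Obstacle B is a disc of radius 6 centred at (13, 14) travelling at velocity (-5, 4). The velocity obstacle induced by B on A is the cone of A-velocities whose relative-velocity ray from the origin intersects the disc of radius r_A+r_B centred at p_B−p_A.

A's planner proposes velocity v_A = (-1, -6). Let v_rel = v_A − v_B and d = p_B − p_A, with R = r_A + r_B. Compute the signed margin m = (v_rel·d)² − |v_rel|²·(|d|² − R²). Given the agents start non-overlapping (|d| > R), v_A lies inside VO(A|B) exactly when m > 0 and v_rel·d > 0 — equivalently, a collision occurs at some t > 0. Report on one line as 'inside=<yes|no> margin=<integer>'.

d = (14, 21),  |d|² = 637;  R = 3+6 = 9,  c = 637−9² = 556
v_rel = (4, -10),  |v_rel|² = 116;  v_rel·d = (4)·(14) + (-10)·(21) = -154
116·t² + 308·t + 556 = 0  ⇒  m = (-154)² − 116·556 = -40780
m = -40780 < 0,  v_rel·d = -154 < 0  ⇒  outside

inside=no margin=-40780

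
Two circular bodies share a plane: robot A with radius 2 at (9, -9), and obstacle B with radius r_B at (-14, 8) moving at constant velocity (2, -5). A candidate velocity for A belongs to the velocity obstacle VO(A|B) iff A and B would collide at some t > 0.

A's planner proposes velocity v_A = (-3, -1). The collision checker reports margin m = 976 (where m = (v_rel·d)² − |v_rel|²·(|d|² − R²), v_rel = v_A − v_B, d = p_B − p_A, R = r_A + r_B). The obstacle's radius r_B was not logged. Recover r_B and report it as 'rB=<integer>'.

m = 976
d = (-23, 17);  v_rel = (-5, 4),  |v_rel|² = 41
v_rel×d = (-5)·(17) − (4)·(-23) = 7
since m = R²·41 − 7²:  R² = (49 + 976) / 41 = 25
R = √25 = 5  ⇒  r_B = 5 − 2 = 3

rB=3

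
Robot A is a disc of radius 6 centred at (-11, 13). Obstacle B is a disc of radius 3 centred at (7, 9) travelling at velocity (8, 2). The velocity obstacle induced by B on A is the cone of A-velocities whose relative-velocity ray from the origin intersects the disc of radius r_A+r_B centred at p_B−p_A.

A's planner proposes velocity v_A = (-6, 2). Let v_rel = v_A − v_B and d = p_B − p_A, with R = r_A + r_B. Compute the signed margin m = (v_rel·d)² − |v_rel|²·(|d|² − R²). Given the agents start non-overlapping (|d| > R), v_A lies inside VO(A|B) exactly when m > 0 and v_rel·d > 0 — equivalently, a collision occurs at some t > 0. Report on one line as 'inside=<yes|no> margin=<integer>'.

d = (18, -4),  |d|² = 340;  R = 6+3 = 9,  c = 340−9² = 259
v_rel = (-14, 0),  |v_rel|² = 196;  v_rel·d = (-14)·(18) + (0)·(-4) = -252
196·t² + 504·t + 259 = 0  ⇒  m = (-252)² − 196·259 = 12740
m = 12740 > 0,  v_rel·d = -252 < 0  ⇒  outside

inside=no margin=12740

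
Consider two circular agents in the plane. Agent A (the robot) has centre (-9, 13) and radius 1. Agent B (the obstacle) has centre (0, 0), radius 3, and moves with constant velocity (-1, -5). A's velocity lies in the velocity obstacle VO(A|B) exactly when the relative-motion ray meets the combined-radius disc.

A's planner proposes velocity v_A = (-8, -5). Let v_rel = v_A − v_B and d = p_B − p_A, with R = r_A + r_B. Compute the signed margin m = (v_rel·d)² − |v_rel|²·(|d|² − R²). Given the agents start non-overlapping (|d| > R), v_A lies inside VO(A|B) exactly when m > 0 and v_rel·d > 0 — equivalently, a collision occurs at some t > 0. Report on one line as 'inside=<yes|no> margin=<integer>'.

d = (9, -13),  |d|² = 250;  R = 1+3 = 4,  c = 250−4² = 234
v_rel = (-7, 0),  |v_rel|² = 49;  v_rel·d = (-7)·(9) + (0)·(-13) = -63
49·t² + 126·t + 234 = 0  ⇒  m = (-63)² − 49·234 = -7497
m = -7497 < 0,  v_rel·d = -63 < 0  ⇒  outside

inside=no margin=-7497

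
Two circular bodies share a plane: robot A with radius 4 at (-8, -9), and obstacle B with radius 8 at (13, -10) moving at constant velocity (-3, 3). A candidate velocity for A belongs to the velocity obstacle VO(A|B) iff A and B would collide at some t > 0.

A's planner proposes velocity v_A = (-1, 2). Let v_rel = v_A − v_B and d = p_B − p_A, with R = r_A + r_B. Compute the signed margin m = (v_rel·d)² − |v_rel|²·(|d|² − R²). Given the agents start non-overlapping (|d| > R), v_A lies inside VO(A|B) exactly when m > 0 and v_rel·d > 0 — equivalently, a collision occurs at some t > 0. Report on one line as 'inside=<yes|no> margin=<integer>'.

d = (21, -1),  |d|² = 442;  R = 4+8 = 12,  c = 442−12² = 298
v_rel = (2, -1),  |v_rel|² = 5;  v_rel·d = (2)·(21) + (-1)·(-1) = 43
5·t² − 86·t + 298 = 0  ⇒  m = 43² − 5·298 = 359
m = 359 > 0,  v_rel·d = 43 > 0  ⇒  inside

inside=yes margin=359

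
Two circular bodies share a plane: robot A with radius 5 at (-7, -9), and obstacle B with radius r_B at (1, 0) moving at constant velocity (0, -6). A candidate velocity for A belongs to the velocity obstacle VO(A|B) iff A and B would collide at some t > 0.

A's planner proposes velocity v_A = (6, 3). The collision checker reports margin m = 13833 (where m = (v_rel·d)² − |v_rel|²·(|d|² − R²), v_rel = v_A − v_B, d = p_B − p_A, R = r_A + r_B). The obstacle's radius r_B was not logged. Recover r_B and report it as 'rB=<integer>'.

m = 13833
d = (8, 9);  v_rel = (6, 9),  |v_rel|² = 117
v_rel×d = (6)·(9) − (9)·(8) = -18
since m = R²·117 − (-18)²:  R² = (324 + 13833) / 117 = 121
R = √121 = 11  ⇒  r_B = 11 − 5 = 6

rB=6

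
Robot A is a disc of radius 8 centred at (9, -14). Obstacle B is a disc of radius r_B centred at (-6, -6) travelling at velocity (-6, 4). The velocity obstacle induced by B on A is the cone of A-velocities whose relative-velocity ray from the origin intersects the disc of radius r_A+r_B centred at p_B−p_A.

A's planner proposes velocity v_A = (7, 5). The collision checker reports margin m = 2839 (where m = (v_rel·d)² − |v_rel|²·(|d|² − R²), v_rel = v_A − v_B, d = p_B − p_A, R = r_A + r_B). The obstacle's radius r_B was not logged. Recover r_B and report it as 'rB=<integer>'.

m = 2839
d = (-15, 8);  v_rel = (13, 1),  |v_rel|² = 170
v_rel×d = (13)·(8) − (1)·(-15) = 119
since m = R²·170 − 119²:  R² = (14161 + 2839) / 170 = 100
R = √100 = 10  ⇒  r_B = 10 − 8 = 2

rB=2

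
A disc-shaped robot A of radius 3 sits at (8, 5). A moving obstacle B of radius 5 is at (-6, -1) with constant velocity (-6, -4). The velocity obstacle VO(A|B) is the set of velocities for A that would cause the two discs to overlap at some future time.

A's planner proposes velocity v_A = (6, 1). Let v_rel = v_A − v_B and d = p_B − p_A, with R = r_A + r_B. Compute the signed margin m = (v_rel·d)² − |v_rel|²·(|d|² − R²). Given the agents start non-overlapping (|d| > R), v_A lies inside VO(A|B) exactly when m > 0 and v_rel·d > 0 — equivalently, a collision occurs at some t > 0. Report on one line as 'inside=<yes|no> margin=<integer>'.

d = (-14, -6),  |d|² = 232;  R = 3+5 = 8,  c = 232−8² = 168
v_rel = (12, 5),  |v_rel|² = 169;  v_rel·d = (12)·(-14) + (5)·(-6) = -198
169·t² + 396·t + 168 = 0  ⇒  m = (-198)² − 169·168 = 10812
m = 10812 > 0,  v_rel·d = -198 < 0  ⇒  outside

inside=no margin=10812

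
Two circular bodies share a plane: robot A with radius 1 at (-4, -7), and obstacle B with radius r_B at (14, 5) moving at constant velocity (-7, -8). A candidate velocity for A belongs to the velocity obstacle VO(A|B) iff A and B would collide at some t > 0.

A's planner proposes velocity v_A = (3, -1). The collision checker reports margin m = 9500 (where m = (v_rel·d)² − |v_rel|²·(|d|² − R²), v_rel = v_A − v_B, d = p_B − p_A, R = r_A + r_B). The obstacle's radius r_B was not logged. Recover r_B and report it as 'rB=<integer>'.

m = 9500
d = (18, 12);  v_rel = (10, 7),  |v_rel|² = 149
v_rel×d = (10)·(12) − (7)·(18) = -6
since m = R²·149 − (-6)²:  R² = (36 + 9500) / 149 = 64
R = √64 = 8  ⇒  r_B = 8 − 1 = 7

rB=7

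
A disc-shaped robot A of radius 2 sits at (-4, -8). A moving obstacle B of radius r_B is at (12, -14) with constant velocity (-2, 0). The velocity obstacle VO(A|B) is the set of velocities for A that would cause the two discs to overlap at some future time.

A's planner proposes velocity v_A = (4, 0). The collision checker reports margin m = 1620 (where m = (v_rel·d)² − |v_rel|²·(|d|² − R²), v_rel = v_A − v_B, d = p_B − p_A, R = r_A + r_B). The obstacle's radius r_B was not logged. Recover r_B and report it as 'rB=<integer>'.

m = 1620
d = (16, -6);  v_rel = (6, 0),  |v_rel|² = 36
v_rel×d = (6)·(-6) − (0)·(16) = -36
since m = R²·36 − (-36)²:  R² = (1296 + 1620) / 36 = 81
R = √81 = 9  ⇒  r_B = 9 − 2 = 7

rB=7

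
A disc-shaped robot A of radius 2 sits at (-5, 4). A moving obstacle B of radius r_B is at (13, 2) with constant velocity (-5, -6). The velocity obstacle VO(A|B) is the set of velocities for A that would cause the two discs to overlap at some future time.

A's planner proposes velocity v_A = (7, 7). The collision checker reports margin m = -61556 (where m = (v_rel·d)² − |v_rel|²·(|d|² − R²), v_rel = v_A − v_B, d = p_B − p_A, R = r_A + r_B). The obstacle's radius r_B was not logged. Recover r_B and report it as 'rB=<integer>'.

m = -61556
d = (18, -2);  v_rel = (12, 13),  |v_rel|² = 313
v_rel×d = (12)·(-2) − (13)·(18) = -258
since m = R²·313 − (-258)²:  R² = (66564 + -61556) / 313 = 16
R = √16 = 4  ⇒  r_B = 4 − 2 = 2

rB=2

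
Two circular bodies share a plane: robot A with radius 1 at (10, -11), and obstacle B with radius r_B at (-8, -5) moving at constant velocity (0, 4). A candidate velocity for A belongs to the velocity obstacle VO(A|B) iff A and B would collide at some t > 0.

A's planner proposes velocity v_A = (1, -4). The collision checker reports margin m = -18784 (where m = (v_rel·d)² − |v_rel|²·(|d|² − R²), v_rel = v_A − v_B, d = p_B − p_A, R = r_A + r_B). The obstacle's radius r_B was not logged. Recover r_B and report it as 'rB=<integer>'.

m = -18784
d = (-18, 6);  v_rel = (1, -8),  |v_rel|² = 65
v_rel×d = (1)·(6) − (-8)·(-18) = -138
since m = R²·65 − (-138)²:  R² = (19044 + -18784) / 65 = 4
R = √4 = 2  ⇒  r_B = 2 − 1 = 1

rB=1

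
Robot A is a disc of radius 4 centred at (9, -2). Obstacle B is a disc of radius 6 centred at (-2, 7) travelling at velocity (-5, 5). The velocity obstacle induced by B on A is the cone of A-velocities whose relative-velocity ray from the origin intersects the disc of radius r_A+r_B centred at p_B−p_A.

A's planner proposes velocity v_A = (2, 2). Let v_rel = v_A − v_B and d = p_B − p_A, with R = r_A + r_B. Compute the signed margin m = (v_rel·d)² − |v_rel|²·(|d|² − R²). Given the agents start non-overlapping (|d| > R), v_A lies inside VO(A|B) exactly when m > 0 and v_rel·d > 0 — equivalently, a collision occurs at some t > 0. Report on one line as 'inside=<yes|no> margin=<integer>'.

d = (-11, 9),  |d|² = 202;  R = 4+6 = 10,  c = 202−10² = 102
v_rel = (7, -3),  |v_rel|² = 58;  v_rel·d = (7)·(-11) + (-3)·(9) = -104
58·t² + 208·t + 102 = 0  ⇒  m = (-104)² − 58·102 = 4900
m = 4900 > 0,  v_rel·d = -104 < 0  ⇒  outside

inside=no margin=4900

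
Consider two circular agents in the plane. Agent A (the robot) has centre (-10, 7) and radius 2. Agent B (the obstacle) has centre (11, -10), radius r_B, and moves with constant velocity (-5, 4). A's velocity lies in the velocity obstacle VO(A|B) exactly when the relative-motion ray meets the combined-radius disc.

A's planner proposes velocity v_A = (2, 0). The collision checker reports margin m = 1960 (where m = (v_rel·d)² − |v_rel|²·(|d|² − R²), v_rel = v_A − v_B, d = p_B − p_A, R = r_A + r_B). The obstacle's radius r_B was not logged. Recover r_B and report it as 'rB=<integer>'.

m = 1960
d = (21, -17);  v_rel = (7, -4),  |v_rel|² = 65
v_rel×d = (7)·(-17) − (-4)·(21) = -35
since m = R²·65 − (-35)²:  R² = (1225 + 1960) / 65 = 49
R = √49 = 7  ⇒  r_B = 7 − 2 = 5

rB=5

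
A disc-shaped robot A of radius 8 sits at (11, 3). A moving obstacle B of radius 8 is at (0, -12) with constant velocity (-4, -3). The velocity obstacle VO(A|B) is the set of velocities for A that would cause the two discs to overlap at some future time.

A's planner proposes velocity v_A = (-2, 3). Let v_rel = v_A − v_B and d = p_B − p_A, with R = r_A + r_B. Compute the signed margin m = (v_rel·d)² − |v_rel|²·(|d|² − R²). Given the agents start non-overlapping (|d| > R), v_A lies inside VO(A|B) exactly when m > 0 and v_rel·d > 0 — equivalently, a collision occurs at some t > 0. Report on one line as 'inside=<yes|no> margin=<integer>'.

d = (-11, -15),  |d|² = 346;  R = 8+8 = 16,  c = 346−16² = 90
v_rel = (2, 6),  |v_rel|² = 40;  v_rel·d = (2)·(-11) + (6)·(-15) = -112
40·t² + 224·t + 90 = 0  ⇒  m = (-112)² − 40·90 = 8944
m = 8944 > 0,  v_rel·d = -112 < 0  ⇒  outside

inside=no margin=8944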